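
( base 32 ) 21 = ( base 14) 49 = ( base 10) 65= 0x41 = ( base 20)35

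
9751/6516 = 1  +  3235/6516 = 1.50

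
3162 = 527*6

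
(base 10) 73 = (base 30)2D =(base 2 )1001001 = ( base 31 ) 2b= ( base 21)3A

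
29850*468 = 13969800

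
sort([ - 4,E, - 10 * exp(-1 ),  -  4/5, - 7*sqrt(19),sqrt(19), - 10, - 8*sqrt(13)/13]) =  [  -  7*sqrt( 19), - 10, - 4,-10*exp ( - 1 ), - 8*sqrt( 13 ) /13, - 4/5,E, sqrt( 19 ) ]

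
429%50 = 29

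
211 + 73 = 284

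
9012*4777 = 43050324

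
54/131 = 54/131= 0.41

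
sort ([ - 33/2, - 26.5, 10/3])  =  [- 26.5, - 33/2,10/3]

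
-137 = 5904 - 6041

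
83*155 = 12865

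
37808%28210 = 9598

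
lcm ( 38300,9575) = 38300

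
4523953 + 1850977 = 6374930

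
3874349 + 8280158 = 12154507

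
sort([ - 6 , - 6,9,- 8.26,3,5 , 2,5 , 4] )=[ - 8.26,-6, - 6,2 , 3,4,5,5, 9] 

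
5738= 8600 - 2862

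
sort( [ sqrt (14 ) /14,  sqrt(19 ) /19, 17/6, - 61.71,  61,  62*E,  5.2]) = [ - 61.71, sqrt( 19 )/19,  sqrt (14 ) /14,  17/6,  5.2, 61, 62*E]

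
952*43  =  40936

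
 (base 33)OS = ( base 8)1464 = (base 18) 29A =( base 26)15E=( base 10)820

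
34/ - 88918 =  - 1 + 44442/44459 =- 0.00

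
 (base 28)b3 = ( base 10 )311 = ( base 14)183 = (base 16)137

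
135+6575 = 6710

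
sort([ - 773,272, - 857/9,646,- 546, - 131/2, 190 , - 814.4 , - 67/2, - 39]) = [ - 814.4, - 773, - 546, - 857/9, - 131/2, - 39, - 67/2,  190,272,646]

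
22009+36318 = 58327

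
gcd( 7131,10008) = 3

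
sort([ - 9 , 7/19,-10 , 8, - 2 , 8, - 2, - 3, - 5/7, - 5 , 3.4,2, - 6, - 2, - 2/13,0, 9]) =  [ - 10, - 9, - 6, - 5,-3, - 2 , - 2,  -  2,-5/7, - 2/13,0 , 7/19, 2, 3.4,8,8 , 9] 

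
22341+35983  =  58324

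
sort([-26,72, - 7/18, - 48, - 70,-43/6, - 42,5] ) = [ - 70, - 48,-42, - 26,  -  43/6, - 7/18,5,72] 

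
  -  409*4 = -1636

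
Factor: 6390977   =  101^1*63277^1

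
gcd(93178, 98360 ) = 2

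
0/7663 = 0 = 0.00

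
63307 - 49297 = 14010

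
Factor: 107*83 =8881 = 83^1*107^1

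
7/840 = 1/120 = 0.01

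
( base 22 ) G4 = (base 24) ek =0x164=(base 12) 258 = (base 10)356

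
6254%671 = 215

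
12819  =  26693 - 13874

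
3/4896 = 1/1632 = 0.00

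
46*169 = 7774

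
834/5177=834/5177= 0.16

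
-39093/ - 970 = 40+ 293/970 = 40.30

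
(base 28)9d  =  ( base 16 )109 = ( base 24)B1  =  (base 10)265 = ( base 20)D5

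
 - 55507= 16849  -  72356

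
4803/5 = 4803/5=960.60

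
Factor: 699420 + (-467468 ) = 231952 = 2^4*7^1*19^1*109^1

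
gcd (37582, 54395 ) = 989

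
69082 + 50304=119386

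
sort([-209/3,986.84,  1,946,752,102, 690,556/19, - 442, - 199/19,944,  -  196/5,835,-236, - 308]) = [ -442,-308,  -  236, - 209/3, - 196/5, - 199/19, 1, 556/19,102, 690,752,835, 944,946,986.84 ] 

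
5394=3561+1833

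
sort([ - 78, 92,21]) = [ - 78,21,92]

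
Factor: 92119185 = 3^2*5^1*2047093^1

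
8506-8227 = 279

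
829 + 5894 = 6723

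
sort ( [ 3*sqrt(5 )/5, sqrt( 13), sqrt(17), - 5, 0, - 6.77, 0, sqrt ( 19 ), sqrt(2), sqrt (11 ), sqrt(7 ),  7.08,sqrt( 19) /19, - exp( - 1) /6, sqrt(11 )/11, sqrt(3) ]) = [ - 6.77, - 5, - exp( - 1) /6 , 0, 0,sqrt ( 19)/19,  sqrt(11) /11, 3*sqrt(5)/5, sqrt(2), sqrt(3), sqrt( 7), sqrt(11 ), sqrt( 13 ),sqrt(17),  sqrt(19),  7.08]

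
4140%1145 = 705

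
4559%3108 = 1451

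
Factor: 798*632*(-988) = -2^6*3^1*7^1*13^1*19^2*79^1  =  - 498283968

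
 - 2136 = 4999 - 7135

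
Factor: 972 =2^2*3^5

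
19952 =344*58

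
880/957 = 80/87 =0.92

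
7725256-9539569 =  - 1814313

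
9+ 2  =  11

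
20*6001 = 120020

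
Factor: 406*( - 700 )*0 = 0 = 0^1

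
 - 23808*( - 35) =833280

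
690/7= 98 + 4/7 = 98.57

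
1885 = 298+1587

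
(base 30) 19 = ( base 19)21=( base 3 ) 1110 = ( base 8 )47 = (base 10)39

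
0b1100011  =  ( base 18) 59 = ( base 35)2t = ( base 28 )3F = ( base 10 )99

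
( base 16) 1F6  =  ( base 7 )1315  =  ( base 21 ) 12J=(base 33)F7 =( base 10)502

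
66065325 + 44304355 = 110369680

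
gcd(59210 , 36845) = 5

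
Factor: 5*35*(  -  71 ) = -5^2*7^1*71^1 = - 12425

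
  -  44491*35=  - 1557185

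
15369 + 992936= 1008305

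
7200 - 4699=2501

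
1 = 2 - 1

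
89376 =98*912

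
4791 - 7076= - 2285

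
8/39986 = 4/19993 = 0.00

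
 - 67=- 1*67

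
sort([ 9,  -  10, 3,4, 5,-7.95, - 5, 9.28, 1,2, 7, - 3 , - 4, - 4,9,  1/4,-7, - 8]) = [-10, - 8, - 7.95,-7, - 5, - 4,-4, - 3, 1/4,  1,2, 3, 4, 5,  7 , 9,9,9.28 ]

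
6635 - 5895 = 740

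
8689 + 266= 8955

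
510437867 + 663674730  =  1174112597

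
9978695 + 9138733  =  19117428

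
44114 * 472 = 20821808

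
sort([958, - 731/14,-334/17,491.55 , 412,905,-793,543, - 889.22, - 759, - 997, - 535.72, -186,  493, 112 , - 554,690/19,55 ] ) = [ - 997, - 889.22, - 793,-759 , - 554, - 535.72, - 186, - 731/14,-334/17,690/19, 55,112, 412,491.55, 493,  543  ,  905,958]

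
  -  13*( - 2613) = 33969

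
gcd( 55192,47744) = 8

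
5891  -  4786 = 1105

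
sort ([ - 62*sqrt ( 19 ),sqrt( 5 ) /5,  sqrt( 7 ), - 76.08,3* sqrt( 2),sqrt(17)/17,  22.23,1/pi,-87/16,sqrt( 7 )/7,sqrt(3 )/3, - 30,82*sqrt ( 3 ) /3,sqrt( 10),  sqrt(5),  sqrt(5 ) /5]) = [ - 62*sqrt( 19), - 76.08, - 30, - 87/16, sqrt(17) /17,1/pi, sqrt(7)/7,sqrt(5 ) /5, sqrt( 5 ) /5,sqrt (3 )/3 , sqrt(5) , sqrt(7),sqrt(10), 3*sqrt(2 ) , 22.23,82*sqrt( 3)/3] 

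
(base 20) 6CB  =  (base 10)2651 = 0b101001011011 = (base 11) 1AA0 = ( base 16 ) A5B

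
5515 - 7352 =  - 1837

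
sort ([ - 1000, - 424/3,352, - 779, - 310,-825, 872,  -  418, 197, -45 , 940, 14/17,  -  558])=[  -  1000, - 825,-779, - 558,-418 , - 310,- 424/3, - 45,  14/17 , 197,352, 872, 940 ]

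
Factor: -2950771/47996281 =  - 41^( - 1 ) * 1170641^( - 1) *2950771^1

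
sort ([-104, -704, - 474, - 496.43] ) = [ -704, - 496.43, - 474, - 104 ]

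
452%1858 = 452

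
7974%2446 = 636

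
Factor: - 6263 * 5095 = - 31909985 =- 5^1 * 1019^1*6263^1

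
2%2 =0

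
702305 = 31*22655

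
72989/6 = 72989/6=12164.83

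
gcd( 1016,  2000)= 8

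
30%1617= 30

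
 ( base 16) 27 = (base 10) 39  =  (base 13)30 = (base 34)15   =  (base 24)1f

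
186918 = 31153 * 6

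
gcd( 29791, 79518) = 1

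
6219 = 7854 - 1635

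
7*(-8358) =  - 58506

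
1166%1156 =10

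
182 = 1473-1291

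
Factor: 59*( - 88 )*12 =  - 2^5*3^1*11^1*59^1 =- 62304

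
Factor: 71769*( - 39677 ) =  - 3^1*11^1*47^1*509^1*3607^1 = -  2847578613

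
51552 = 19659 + 31893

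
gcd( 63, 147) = 21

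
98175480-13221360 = 84954120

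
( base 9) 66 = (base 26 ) 28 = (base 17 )39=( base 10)60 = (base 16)3c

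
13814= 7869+5945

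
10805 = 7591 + 3214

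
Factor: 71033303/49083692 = 2^( - 2) * 7^( - 2) * 11^1*17^( - 1 )*37^2* 53^1*89^1*14731^(-1) 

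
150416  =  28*5372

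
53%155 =53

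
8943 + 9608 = 18551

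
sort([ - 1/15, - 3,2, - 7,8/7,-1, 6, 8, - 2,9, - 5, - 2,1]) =[ -7, - 5, - 3, - 2 , - 2, - 1, - 1/15,  1,8/7, 2, 6, 8, 9 ] 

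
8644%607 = 146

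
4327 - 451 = 3876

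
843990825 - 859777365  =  -15786540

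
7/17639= 7/17639 =0.00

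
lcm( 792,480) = 15840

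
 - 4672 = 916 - 5588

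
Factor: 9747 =3^3*19^2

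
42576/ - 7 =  - 42576/7 = -  6082.29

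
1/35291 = 1/35291 = 0.00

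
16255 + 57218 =73473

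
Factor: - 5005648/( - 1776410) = 2^3*5^( - 1)*193^1*349^( - 1)*509^(-1)*1621^1   =  2502824/888205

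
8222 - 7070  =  1152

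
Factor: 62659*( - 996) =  - 2^2* 3^1 * 83^1*62659^1 = - 62408364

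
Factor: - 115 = -5^1*23^1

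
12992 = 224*58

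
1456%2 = 0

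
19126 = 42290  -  23164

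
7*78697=550879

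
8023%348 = 19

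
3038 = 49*62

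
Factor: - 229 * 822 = -2^1*3^1 * 137^1*229^1 = - 188238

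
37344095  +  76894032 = 114238127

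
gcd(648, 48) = 24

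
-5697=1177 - 6874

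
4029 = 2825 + 1204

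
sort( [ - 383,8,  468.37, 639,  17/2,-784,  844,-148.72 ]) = [ - 784,- 383, - 148.72,  8, 17/2, 468.37,639,  844 ]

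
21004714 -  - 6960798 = 27965512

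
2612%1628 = 984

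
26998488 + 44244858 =71243346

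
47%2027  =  47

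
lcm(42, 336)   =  336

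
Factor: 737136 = 2^4*3^2*5119^1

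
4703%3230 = 1473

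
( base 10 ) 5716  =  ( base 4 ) 1121110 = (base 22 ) BHI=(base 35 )4nb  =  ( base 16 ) 1654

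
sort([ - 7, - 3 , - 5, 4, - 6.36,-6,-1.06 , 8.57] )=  [ - 7, - 6.36,- 6,-5,-3 , - 1.06, 4, 8.57]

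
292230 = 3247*90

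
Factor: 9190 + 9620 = 18810 = 2^1*3^2*5^1*11^1*19^1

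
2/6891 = 2/6891 = 0.00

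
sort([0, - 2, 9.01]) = [ - 2,0 , 9.01 ]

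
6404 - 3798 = 2606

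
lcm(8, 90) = 360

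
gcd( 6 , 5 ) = 1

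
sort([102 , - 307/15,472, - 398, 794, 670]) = [ - 398, - 307/15, 102,472,670 , 794]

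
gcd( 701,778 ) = 1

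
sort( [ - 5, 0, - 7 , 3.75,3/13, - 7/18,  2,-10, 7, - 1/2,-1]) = [-10,  -  7, - 5  , - 1, - 1/2, - 7/18, 0,3/13, 2, 3.75, 7] 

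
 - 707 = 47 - 754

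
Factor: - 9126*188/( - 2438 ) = 857844/1219=2^2 * 3^3*13^2*23^( - 1)*47^1*53^ ( - 1)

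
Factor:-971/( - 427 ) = 7^(  -  1)*61^(  -  1 )*971^1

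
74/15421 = 74/15421 = 0.00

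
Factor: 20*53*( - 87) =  - 2^2 *3^1 * 5^1*29^1*53^1 = -92220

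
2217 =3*739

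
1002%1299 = 1002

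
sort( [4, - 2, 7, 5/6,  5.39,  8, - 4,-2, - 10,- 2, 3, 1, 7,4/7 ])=[ - 10,-4, - 2, - 2, - 2, 4/7,  5/6, 1 , 3,4, 5.39, 7,  7, 8 ]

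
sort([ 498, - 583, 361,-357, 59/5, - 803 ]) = [ - 803, - 583 , - 357, 59/5, 361 , 498 ]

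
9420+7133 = 16553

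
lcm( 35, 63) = 315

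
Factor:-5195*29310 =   -  2^1*3^1*5^2*977^1*1039^1 = - 152265450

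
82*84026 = 6890132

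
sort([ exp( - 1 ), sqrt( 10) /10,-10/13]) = [ - 10/13,sqrt(10 ) /10, exp(  -  1 ) ] 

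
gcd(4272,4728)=24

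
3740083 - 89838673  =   - 86098590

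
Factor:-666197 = -7^1*19^1*5009^1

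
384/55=6 + 54/55 = 6.98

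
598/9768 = 299/4884  =  0.06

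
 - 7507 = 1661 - 9168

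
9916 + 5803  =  15719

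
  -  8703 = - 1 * 8703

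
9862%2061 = 1618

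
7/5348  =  1/764 = 0.00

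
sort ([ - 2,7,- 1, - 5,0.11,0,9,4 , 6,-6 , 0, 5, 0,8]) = [-6, - 5, - 2, - 1,0,0,0,0.11 , 4,5,6,7,8,9 ] 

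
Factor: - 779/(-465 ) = 3^( - 1 )*5^( - 1 ) * 19^1*31^( - 1)*41^1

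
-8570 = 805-9375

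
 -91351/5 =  - 91351/5 = - 18270.20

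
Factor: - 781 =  - 11^1* 71^1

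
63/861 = 3/41 = 0.07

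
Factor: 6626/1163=2^1*1163^(-1 )*3313^1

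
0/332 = 0 = 0.00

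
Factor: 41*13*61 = 32513 = 13^1*41^1*61^1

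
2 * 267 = 534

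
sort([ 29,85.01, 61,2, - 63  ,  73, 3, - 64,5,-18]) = [ - 64, - 63, - 18 , 2,3 , 5, 29, 61, 73 , 85.01 ] 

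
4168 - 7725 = - 3557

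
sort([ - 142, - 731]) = [ - 731, - 142] 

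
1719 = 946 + 773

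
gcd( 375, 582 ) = 3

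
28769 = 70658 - 41889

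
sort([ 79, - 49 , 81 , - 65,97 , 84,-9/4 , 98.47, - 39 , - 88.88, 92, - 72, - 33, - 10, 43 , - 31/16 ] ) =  [ - 88.88, - 72,  -  65,  -  49,  -  39,-33, - 10, - 9/4, - 31/16,43, 79, 81, 84, 92, 97,98.47]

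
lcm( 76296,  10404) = 228888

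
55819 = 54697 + 1122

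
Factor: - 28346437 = -7^1*281^1*14411^1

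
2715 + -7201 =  - 4486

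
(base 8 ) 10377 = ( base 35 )3JB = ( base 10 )4351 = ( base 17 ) f0g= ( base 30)4P1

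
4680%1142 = 112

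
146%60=26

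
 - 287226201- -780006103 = 492779902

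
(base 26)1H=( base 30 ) 1D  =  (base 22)1L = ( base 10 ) 43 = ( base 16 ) 2B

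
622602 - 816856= - 194254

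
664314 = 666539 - 2225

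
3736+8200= 11936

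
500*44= 22000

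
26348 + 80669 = 107017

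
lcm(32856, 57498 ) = 229992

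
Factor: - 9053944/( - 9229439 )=2^3*547^1*2069^1*9229439^( - 1)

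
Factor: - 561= -3^1*11^1*17^1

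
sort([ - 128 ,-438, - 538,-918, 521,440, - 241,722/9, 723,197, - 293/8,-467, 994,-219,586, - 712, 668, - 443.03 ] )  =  [-918, - 712 ,-538,-467,-443.03,-438, - 241, - 219 ,-128, - 293/8, 722/9,197, 440, 521,  586 , 668, 723, 994]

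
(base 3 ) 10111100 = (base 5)40142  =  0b100111110011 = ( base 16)9F3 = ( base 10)2547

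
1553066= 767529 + 785537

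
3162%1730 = 1432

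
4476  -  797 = 3679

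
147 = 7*21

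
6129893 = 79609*77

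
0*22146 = 0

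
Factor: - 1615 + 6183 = 4568 = 2^3* 571^1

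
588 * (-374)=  - 219912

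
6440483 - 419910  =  6020573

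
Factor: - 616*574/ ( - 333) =353584/333=2^4*3^( - 2 )*7^2*11^1*37^( - 1)*41^1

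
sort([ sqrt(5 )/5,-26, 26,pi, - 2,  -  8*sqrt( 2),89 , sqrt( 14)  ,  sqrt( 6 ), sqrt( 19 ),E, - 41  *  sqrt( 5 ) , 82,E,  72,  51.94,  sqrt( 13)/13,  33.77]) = [ - 41*sqrt( 5 ),-26,-8*sqrt( 2 ), - 2,sqrt( 13)/13, sqrt( 5 ) /5,sqrt( 6),E, E, pi,  sqrt( 14), sqrt( 19),  26,33.77 , 51.94,72,82,89] 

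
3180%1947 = 1233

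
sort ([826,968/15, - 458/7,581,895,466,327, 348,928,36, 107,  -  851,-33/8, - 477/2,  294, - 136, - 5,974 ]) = [ - 851, - 477/2, - 136, - 458/7,  -  5, - 33/8,36,968/15, 107,294 , 327, 348,466,581,826,  895, 928,  974] 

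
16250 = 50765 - 34515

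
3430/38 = 90 + 5/19 = 90.26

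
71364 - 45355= 26009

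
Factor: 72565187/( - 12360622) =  - 2^( - 1 )*787^ ( - 1)*7853^( - 1)*72565187^1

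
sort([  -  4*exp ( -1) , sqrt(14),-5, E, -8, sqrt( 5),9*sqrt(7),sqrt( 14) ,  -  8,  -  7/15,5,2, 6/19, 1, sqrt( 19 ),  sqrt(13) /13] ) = [  -  8, - 8 , - 5,  -  4*exp (  -  1),-7/15,sqrt( 13)/13, 6/19, 1, 2,  sqrt (5),E,sqrt( 14),sqrt( 14),  sqrt(19), 5,9*sqrt(7) ] 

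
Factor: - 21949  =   -47^1*467^1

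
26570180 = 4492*5915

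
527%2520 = 527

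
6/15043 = 6/15043 = 0.00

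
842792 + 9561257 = 10404049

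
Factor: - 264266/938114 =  - 132133/469057 = -  197^( - 1)*229^1*577^1*2381^( - 1 ) 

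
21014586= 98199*214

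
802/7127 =802/7127 = 0.11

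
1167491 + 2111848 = 3279339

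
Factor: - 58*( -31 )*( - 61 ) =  - 109678=-2^1*29^1*31^1*61^1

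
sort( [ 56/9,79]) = [ 56/9, 79 ] 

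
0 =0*3630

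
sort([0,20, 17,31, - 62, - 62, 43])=[  -  62 , - 62,0,17,  20,31, 43 ]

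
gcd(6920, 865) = 865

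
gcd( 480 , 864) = 96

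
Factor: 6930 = 2^1*3^2*5^1 * 7^1*11^1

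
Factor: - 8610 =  - 2^1*3^1*5^1*7^1*41^1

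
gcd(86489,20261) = 1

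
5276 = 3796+1480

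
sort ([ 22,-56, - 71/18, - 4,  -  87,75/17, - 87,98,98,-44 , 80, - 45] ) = [  -  87, - 87, -56,-45,-44,-4,  -  71/18,75/17,22,80,98, 98 ]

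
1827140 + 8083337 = 9910477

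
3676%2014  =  1662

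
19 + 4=23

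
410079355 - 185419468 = 224659887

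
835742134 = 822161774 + 13580360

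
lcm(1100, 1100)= 1100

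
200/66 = 100/33 = 3.03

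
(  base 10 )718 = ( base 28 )PI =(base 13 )433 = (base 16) 2CE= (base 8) 1316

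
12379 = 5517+6862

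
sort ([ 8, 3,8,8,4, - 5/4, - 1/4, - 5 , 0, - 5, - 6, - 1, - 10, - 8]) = [ - 10, -8, - 6,-5, - 5, - 5/4,-1, - 1/4,0,3,4, 8,8, 8] 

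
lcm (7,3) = 21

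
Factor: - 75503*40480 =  - 3056361440 = - 2^5*5^1*11^1*23^1*75503^1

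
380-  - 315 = 695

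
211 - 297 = -86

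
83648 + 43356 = 127004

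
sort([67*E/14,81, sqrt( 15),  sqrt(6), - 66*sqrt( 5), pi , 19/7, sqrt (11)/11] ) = [ - 66*sqrt( 5), sqrt( 11)/11 , sqrt( 6 ), 19/7 , pi , sqrt ( 15 ), 67*E/14, 81 ] 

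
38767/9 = 4307+4/9 = 4307.44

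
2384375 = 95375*25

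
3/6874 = 3/6874 = 0.00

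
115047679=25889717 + 89157962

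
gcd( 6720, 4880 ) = 80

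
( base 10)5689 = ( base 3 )21210201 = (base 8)13071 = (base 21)cij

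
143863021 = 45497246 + 98365775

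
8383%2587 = 622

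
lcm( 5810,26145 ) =52290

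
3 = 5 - 2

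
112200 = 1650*68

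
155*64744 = 10035320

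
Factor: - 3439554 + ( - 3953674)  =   - 2^2*191^1*9677^1 = - 7393228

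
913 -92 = 821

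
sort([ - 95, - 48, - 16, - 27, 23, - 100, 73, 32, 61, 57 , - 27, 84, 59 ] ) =[ - 100, - 95, - 48, - 27, - 27, - 16,  23, 32, 57,  59,  61, 73, 84 ]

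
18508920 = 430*43044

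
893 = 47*19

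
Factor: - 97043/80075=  - 5^( - 2)*53^1*1831^1* 3203^( -1)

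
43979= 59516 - 15537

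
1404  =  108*13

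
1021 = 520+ 501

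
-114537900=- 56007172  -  58530728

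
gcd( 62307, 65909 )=1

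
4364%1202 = 758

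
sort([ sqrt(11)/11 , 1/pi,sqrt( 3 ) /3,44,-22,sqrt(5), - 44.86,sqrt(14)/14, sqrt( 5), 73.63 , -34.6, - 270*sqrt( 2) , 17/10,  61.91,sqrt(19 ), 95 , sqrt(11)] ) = [ - 270*sqrt(2), - 44.86, - 34.6, - 22,sqrt(14)/14,sqrt(11)/11,1/pi,sqrt(3 ) /3 , 17/10,sqrt (5 ),sqrt ( 5 ),sqrt(11 ), sqrt(19),44,61.91,73.63, 95]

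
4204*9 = 37836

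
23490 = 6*3915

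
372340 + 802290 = 1174630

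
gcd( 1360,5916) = 68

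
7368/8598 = 1228/1433  =  0.86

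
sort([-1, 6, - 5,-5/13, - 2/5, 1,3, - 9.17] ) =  [-9.17, - 5, -1, - 2/5, - 5/13, 1, 3,6] 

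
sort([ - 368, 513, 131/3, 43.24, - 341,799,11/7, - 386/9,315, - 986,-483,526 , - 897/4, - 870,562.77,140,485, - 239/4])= [-986,-870,-483, - 368,-341, - 897/4,-239/4,-386/9, 11/7,43.24,131/3 , 140,315, 485,513,526,562.77, 799]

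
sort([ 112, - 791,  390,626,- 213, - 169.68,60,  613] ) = [ - 791 , - 213 , - 169.68,  60,112,  390, 613,  626 ] 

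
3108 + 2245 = 5353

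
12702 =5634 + 7068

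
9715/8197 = 1 + 1518/8197= 1.19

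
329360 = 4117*80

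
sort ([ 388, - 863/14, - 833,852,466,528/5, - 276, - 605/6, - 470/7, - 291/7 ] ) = [ - 833, - 276,  -  605/6,-470/7,  -  863/14, - 291/7,528/5,388,466, 852]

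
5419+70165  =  75584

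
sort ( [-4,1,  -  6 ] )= [ - 6,-4 , 1]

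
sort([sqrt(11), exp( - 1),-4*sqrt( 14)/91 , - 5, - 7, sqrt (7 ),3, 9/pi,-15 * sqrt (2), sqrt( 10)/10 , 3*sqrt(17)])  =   [- 15*sqrt(2 ), - 7, - 5, - 4*sqrt( 14 ) /91,sqrt(10 ) /10,exp ( - 1), sqrt(7), 9/pi, 3, sqrt( 11), 3*sqrt(17)]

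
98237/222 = 98237/222=442.51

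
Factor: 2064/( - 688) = - 3^1 = -  3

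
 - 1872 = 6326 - 8198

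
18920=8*2365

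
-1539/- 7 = 1539/7 = 219.86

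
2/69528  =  1/34764 = 0.00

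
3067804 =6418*478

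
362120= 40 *9053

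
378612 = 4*94653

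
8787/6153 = 1 + 878/2051 = 1.43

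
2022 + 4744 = 6766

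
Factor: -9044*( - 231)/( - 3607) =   -  2^2 *3^1*7^2*11^1*17^1*19^1 *3607^(  -  1 ) = -  2089164/3607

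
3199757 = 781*4097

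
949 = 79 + 870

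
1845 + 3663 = 5508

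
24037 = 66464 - 42427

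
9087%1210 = 617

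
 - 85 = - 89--4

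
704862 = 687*1026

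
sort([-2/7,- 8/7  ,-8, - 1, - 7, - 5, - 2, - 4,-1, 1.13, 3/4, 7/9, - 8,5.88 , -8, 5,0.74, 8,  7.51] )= [ - 8, - 8, - 8 , - 7, - 5 , - 4, - 2 , - 8/7, - 1, - 1,  -  2/7 , 0.74, 3/4,7/9, 1.13, 5,5.88, 7.51, 8] 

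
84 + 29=113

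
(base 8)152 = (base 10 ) 106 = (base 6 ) 254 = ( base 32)3A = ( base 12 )8A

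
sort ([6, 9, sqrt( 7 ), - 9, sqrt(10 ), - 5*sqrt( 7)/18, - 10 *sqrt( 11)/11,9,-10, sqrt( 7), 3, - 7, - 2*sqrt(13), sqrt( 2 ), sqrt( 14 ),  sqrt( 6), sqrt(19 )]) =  [ - 10,  -  9, - 2*sqrt(13), - 7, - 10*sqrt( 11)/11,- 5*sqrt( 7)/18, sqrt( 2), sqrt(6 ),sqrt(7), sqrt( 7),3,sqrt(  10), sqrt (14 ),  sqrt( 19 ),6, 9, 9]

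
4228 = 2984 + 1244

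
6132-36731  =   - 30599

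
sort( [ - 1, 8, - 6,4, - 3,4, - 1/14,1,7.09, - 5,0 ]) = [ - 6, - 5, - 3, - 1, - 1/14, 0,1,4,  4,7.09, 8]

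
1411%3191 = 1411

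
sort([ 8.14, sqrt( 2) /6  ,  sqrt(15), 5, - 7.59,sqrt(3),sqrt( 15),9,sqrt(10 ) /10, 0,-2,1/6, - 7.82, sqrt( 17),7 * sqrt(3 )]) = [ - 7.82,-7.59, - 2,0, 1/6 , sqrt( 2)/6,sqrt(10 )/10,sqrt(3),  sqrt(15), sqrt( 15),sqrt(17),5, 8.14,9,  7*sqrt(3 )] 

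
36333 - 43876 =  - 7543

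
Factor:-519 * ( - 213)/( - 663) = -3^1*13^(-1)*17^( - 1 )*  71^1 *173^1 = - 36849/221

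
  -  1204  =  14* ( - 86)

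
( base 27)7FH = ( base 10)5525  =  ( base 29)6GF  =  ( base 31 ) 5n7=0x1595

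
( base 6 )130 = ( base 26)22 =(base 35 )1j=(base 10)54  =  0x36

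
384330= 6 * 64055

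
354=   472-118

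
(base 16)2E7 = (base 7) 2111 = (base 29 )pi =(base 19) 212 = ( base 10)743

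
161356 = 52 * 3103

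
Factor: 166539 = 3^1*43^1*1291^1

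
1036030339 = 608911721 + 427118618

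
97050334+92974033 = 190024367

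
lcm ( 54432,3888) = 54432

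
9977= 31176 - 21199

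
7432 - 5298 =2134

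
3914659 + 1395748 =5310407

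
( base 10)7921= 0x1EF1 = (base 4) 1323301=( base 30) 8o1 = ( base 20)JG1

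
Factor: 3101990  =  2^1 *5^1*17^1*71^1*257^1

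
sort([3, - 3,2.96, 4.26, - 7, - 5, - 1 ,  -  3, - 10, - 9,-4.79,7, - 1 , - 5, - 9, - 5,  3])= [ - 10, - 9, - 9,-7,-5, - 5, - 5, - 4.79,-3, - 3,-1, - 1,2.96, 3,3,4.26 , 7 ]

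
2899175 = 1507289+1391886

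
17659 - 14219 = 3440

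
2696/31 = 2696/31 =86.97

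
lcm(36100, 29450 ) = 1119100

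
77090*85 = 6552650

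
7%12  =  7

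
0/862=0=0.00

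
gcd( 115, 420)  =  5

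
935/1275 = 11/15= 0.73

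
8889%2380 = 1749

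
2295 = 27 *85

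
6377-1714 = 4663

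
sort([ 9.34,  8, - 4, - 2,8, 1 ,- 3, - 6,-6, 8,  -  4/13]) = [ - 6,- 6 , - 4, - 3, - 2,-4/13, 1, 8,8, 8,9.34 ]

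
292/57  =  292/57 = 5.12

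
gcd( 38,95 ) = 19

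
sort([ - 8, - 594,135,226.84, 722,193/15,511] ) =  [ - 594,  -  8, 193/15,135,226.84,  511,  722]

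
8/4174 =4/2087 = 0.00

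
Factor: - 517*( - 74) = 2^1*11^1*37^1* 47^1   =  38258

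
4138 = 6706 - 2568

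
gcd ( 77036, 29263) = 1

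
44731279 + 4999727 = 49731006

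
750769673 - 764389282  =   - 13619609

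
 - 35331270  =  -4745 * 7446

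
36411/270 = 12137/90 = 134.86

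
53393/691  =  53393/691 = 77.27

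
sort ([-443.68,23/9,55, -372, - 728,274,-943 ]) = [-943, - 728,-443.68 , - 372,23/9,55, 274 ]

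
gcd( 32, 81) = 1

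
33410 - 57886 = -24476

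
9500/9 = 9500/9=1055.56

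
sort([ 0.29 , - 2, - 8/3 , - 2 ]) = [ - 8/3, - 2, - 2,0.29]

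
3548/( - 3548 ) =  - 1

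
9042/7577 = 9042/7577 = 1.19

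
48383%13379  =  8246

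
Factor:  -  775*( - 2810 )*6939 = 15111407250 = 2^1*3^3*5^3*31^1*257^1 * 281^1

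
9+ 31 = 40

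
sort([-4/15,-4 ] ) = [ - 4, - 4/15]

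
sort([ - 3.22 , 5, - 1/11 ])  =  [-3.22 ,-1/11, 5]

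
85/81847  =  85/81847 = 0.00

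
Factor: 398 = 2^1*199^1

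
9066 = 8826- - 240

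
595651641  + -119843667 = 475807974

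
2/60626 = 1/30313 = 0.00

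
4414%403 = 384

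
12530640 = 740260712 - 727730072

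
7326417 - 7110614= 215803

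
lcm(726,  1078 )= 35574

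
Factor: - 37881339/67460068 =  - 2^( - 2 )*3^1*13^(-2)*701^1 *18013^1*99793^ ( - 1)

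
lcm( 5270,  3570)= 110670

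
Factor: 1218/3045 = 2/5 = 2^1*5^(-1)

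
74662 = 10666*7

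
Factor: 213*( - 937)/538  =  -199581/538= -  2^( - 1 )*3^1*71^1*269^( - 1) *937^1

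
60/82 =30/41= 0.73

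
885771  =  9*98419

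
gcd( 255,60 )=15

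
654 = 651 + 3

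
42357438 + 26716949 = 69074387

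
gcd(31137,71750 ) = 1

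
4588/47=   97 +29/47  =  97.62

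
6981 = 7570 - 589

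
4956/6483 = 1652/2161 = 0.76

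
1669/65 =1669/65= 25.68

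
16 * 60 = 960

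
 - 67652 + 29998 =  - 37654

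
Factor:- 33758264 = -2^3*229^1*18427^1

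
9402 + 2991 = 12393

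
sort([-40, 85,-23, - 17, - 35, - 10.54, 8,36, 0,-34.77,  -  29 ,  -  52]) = [ - 52, - 40,  -  35,- 34.77,  -  29 ,-23,-17 , - 10.54, 0,8, 36, 85] 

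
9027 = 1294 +7733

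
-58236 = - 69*844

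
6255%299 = 275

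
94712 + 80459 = 175171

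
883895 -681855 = 202040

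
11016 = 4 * 2754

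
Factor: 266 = 2^1*7^1*19^1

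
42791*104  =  4450264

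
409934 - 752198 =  - 342264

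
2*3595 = 7190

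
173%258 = 173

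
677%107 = 35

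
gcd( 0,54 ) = 54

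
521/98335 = 521/98335 = 0.01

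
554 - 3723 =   -  3169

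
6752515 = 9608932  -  2856417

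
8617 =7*1231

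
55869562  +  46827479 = 102697041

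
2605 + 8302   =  10907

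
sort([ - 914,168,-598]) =[ - 914, - 598, 168 ] 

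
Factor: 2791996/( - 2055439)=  - 2^2*19^( - 1 )*251^( - 1 )*431^(  -  1 )*697999^1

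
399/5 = 79 + 4/5=79.80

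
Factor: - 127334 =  - 2^1*63667^1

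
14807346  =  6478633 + 8328713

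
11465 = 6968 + 4497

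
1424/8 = 178 =178.00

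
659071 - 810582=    - 151511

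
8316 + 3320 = 11636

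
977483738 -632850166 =344633572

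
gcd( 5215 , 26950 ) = 35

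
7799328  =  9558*816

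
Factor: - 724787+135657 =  - 2^1*5^1*58913^1 = -589130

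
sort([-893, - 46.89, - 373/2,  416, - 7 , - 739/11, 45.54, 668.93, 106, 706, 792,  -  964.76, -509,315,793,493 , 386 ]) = [-964.76,-893, - 509 , - 373/2 , - 739/11, - 46.89 ,-7,45.54,106,315, 386,  416, 493, 668.93, 706, 792, 793]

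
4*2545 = 10180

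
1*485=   485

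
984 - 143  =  841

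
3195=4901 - 1706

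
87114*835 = 72740190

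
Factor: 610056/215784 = 3^( - 4)*229^1  =  229/81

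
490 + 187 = 677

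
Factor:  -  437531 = -193^1*2267^1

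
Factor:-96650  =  - 2^1*5^2*1933^1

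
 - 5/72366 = - 5/72366  =  -0.00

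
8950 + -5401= 3549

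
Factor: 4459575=3^1* 5^2*97^1*613^1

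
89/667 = 89/667 = 0.13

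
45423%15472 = 14479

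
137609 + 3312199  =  3449808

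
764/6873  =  764/6873  =  0.11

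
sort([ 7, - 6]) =[ - 6,7] 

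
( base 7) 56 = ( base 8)51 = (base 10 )41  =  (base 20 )21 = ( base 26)1f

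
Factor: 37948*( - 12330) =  - 467898840 = - 2^3 *3^2*5^1*53^1* 137^1*179^1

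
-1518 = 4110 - 5628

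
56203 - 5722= 50481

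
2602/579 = 4 + 286/579 = 4.49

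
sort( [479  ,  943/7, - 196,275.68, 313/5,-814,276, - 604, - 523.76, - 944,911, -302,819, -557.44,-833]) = [ - 944, - 833, - 814, - 604, - 557.44, - 523.76, - 302, - 196, 313/5, 943/7,275.68,  276,479,  819, 911]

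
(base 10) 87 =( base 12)73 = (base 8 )127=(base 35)2H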